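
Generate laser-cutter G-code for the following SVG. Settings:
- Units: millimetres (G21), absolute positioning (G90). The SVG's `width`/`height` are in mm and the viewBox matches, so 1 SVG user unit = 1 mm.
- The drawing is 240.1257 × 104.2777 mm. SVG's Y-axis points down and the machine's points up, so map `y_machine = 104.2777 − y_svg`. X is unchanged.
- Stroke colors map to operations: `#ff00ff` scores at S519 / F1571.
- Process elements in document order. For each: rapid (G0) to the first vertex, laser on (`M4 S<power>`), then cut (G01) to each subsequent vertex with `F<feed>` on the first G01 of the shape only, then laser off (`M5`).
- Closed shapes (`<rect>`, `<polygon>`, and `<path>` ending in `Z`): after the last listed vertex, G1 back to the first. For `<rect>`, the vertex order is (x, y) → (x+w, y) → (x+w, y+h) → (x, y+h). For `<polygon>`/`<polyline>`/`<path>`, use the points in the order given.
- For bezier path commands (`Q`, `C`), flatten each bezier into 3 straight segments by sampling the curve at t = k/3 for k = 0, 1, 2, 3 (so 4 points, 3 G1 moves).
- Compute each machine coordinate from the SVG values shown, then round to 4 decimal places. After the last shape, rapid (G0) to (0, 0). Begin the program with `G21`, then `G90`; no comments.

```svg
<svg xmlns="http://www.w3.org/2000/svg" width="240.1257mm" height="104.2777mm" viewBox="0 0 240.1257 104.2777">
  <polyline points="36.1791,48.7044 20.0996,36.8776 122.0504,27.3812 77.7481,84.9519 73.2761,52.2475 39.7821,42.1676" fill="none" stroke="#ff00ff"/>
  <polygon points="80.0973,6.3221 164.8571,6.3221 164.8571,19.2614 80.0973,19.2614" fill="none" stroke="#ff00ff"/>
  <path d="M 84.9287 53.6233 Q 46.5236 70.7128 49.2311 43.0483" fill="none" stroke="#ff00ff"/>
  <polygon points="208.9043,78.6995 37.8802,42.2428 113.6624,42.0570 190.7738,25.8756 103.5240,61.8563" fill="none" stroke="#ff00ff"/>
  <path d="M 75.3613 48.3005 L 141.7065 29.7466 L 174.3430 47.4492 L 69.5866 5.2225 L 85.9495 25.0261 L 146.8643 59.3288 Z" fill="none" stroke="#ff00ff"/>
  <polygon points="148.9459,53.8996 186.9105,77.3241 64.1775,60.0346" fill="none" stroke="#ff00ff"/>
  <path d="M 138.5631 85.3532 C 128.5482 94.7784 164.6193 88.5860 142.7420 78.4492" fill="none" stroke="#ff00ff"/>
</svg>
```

Since the viewBox matches the mm dimensions, user units are millimetres directly. The only transform is the Y-flip y_m = 104.2777 − y_svg.

Shape 1 is a open polyline drawn with `<polyline>`. Its stroke #ff00ff means score at S519, F1571. After flipping Y the toolpath is (36.1791,55.5733) → (20.0996,67.4001) → (122.0504,76.8965) → (77.7481,19.3258) → (73.2761,52.0302) → (39.7821,62.1101).

Shape 2 is a rectangle drawn with `<polygon>`. Its stroke #ff00ff means score at S519, F1571. After flipping Y the toolpath is (80.0973,97.9556) → (164.8571,97.9556) → (164.8571,85.0163) → (80.0973,85.0163) → (80.0973,97.9556), returning to the start.

Shape 3 is a quadratic bezier drawn with `<path>`. Its stroke #ff00ff means score at S519, F1571. After flipping Y the toolpath is (84.9287,50.6544) → (63.8934,44.2341) → (51.9942,47.7591) → (49.2311,61.2294).

Shape 4 is a closed polygon drawn with `<polygon>`. Its stroke #ff00ff means score at S519, F1571. After flipping Y the toolpath is (208.9043,25.5782) → (37.8802,62.0349) → (113.6624,62.2207) → (190.7738,78.4021) → (103.5240,42.4214) → (208.9043,25.5782), returning to the start.

Shape 5 is a closed polygon drawn with `<path>`. Its stroke #ff00ff means score at S519, F1571. After flipping Y the toolpath is (75.3613,55.9772) → (141.7065,74.5311) → (174.3430,56.8285) → (69.5866,99.0552) → (85.9495,79.2516) → (146.8643,44.9489) → (75.3613,55.9772), returning to the start.

Shape 6 is a closed polygon drawn with `<polygon>`. Its stroke #ff00ff means score at S519, F1571. After flipping Y the toolpath is (148.9459,50.3781) → (186.9105,26.9536) → (64.1775,44.2431) → (148.9459,50.3781), returning to the start.

Shape 7 is a cubic bezier drawn with `<path>`. Its stroke #ff00ff means score at S519, F1571. After flipping Y the toolpath is (138.5631,18.9245) → (140.0571,14.2728) → (149.1563,17.4388) → (142.7420,25.8285).

G21
G90
G0 X36.1791 Y55.5733
M4 S519
G01 X20.0996 Y67.4001 F1571
G01 X122.0504 Y76.8965
G01 X77.7481 Y19.3258
G01 X73.2761 Y52.0302
G01 X39.7821 Y62.1101
M5
G0 X80.0973 Y97.9556
M4 S519
G01 X164.8571 Y97.9556 F1571
G01 X164.8571 Y85.0163
G01 X80.0973 Y85.0163
G01 X80.0973 Y97.9556
M5
G0 X84.9287 Y50.6544
M4 S519
G01 X63.8934 Y44.2341 F1571
G01 X51.9942 Y47.7591
G01 X49.2311 Y61.2294
M5
G0 X208.9043 Y25.5782
M4 S519
G01 X37.8802 Y62.0349 F1571
G01 X113.6624 Y62.2207
G01 X190.7738 Y78.4021
G01 X103.5240 Y42.4214
G01 X208.9043 Y25.5782
M5
G0 X75.3613 Y55.9772
M4 S519
G01 X141.7065 Y74.5311 F1571
G01 X174.3430 Y56.8285
G01 X69.5866 Y99.0552
G01 X85.9495 Y79.2516
G01 X146.8643 Y44.9489
G01 X75.3613 Y55.9772
M5
G0 X148.9459 Y50.3781
M4 S519
G01 X186.9105 Y26.9536 F1571
G01 X64.1775 Y44.2431
G01 X148.9459 Y50.3781
M5
G0 X138.5631 Y18.9245
M4 S519
G01 X140.0571 Y14.2728 F1571
G01 X149.1563 Y17.4388
G01 X142.7420 Y25.8285
M5
G0 X0.0000 Y0.0000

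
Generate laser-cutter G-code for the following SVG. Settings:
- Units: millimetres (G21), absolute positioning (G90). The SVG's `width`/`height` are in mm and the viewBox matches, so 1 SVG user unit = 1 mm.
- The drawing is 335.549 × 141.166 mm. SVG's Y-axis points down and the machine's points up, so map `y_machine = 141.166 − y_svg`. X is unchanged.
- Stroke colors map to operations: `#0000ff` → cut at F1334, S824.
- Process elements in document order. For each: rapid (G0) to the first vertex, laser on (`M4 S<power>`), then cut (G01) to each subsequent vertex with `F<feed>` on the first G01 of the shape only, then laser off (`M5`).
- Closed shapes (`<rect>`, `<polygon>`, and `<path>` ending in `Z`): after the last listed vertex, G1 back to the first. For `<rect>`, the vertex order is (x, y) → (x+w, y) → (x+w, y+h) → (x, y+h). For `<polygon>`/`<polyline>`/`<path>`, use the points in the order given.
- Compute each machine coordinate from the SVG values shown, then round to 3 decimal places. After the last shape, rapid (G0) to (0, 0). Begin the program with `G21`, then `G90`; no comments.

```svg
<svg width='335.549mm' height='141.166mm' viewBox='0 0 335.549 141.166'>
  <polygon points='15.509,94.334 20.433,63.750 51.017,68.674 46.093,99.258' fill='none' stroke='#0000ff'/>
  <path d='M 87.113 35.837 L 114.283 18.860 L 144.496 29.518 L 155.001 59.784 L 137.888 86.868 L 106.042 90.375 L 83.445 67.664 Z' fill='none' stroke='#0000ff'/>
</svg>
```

viewBox `0 0 335.549 141.166` with mm width/height → 1 unit = 1 mm. Flip: y_m = 141.166 − y_svg.

**Shape 1** — `<polygon>` regular polygon, stroke `#0000ff` → cut (S824, F1334). Machine vertices: (15.509,46.832) → (20.433,77.416) → (51.017,72.492) → (46.093,41.908) → (15.509,46.832). Closed: final G1 returns to the first vertex.

**Shape 2** — `<path>` regular polygon, stroke `#0000ff` → cut (S824, F1334). Machine vertices: (87.113,105.329) → (114.283,122.306) → (144.496,111.648) → (155.001,81.382) → (137.888,54.298) → (106.042,50.791) → (83.445,73.502) → (87.113,105.329). Closed: final G1 returns to the first vertex.

G21
G90
G0 X15.509 Y46.832
M4 S824
G01 X20.433 Y77.416 F1334
G01 X51.017 Y72.492
G01 X46.093 Y41.908
G01 X15.509 Y46.832
M5
G0 X87.113 Y105.329
M4 S824
G01 X114.283 Y122.306 F1334
G01 X144.496 Y111.648
G01 X155.001 Y81.382
G01 X137.888 Y54.298
G01 X106.042 Y50.791
G01 X83.445 Y73.502
G01 X87.113 Y105.329
M5
G0 X0.000 Y0.000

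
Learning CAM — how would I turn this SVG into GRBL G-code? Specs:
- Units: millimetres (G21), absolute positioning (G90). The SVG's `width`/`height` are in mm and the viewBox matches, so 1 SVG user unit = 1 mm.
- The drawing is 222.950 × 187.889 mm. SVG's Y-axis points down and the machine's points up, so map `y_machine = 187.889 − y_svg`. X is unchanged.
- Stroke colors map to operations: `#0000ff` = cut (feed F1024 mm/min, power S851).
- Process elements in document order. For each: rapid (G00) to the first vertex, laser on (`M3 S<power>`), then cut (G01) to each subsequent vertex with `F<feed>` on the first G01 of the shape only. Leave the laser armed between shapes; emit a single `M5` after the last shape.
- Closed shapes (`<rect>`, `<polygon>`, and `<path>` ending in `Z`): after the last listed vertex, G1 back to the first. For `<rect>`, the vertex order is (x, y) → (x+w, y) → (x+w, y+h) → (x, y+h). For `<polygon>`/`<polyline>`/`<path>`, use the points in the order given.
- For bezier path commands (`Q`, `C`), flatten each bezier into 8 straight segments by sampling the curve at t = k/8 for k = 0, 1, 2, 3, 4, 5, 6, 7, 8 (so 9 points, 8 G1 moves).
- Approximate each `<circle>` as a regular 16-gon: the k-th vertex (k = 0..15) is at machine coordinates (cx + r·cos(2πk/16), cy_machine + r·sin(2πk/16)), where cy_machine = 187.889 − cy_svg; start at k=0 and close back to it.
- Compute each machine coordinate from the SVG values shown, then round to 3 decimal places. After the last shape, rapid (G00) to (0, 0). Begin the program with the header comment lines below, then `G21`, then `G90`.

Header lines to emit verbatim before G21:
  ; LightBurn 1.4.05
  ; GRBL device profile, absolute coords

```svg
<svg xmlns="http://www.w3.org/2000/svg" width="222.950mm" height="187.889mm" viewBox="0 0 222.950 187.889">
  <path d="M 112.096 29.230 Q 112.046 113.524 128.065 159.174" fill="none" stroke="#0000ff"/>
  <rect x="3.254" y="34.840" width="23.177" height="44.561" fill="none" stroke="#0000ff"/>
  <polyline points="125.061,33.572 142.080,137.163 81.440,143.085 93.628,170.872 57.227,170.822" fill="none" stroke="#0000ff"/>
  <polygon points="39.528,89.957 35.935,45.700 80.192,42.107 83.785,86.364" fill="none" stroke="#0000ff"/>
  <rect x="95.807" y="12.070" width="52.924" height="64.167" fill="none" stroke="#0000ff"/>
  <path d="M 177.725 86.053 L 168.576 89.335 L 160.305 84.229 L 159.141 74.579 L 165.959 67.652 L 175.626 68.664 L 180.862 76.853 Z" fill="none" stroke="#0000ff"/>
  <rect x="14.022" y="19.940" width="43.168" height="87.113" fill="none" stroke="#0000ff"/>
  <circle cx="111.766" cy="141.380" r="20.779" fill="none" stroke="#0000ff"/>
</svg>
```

1 u = 1 mm; y_m = 187.889 − y.

[1] `<path>` quadratic bezier, #0000ff→cut S851 F1024: (112.096,158.659) → (112.335,138.189) → (113.075,118.927) → (114.318,100.873) → (116.063,84.026) → (118.310,68.387) → (121.060,53.955) → (124.311,40.731) → (128.065,28.715)

[2] `<rect>` rectangle, #0000ff→cut S851 F1024: (3.254,153.049) → (26.431,153.049) → (26.431,108.488) → (3.254,108.488) → (3.254,153.049) (closed)

[3] `<polyline>` open polyline, #0000ff→cut S851 F1024: (125.061,154.317) → (142.080,50.726) → (81.440,44.804) → (93.628,17.017) → (57.227,17.067)

[4] `<polygon>` regular polygon, #0000ff→cut S851 F1024: (39.528,97.932) → (35.935,142.189) → (80.192,145.782) → (83.785,101.525) → (39.528,97.932) (closed)

[5] `<rect>` rectangle, #0000ff→cut S851 F1024: (95.807,175.819) → (148.731,175.819) → (148.731,111.652) → (95.807,111.652) → (95.807,175.819) (closed)

[6] `<path>` regular polygon, #0000ff→cut S851 F1024: (177.725,101.836) → (168.576,98.554) → (160.305,103.660) → (159.141,113.310) → (165.959,120.237) → (175.626,119.225) → (180.862,111.036) → (177.725,101.836) (closed)

[7] `<rect>` rectangle, #0000ff→cut S851 F1024: (14.022,167.949) → (57.190,167.949) → (57.190,80.836) → (14.022,80.836) → (14.022,167.949) (closed)

[8] `<circle>` circle, #0000ff→cut S851 F1024: (132.545,46.509) → (130.963,54.461) → (126.459,61.202) → (119.718,65.706) → (111.766,67.288) → (103.814,65.706) → (97.073,61.202) → (92.569,54.461) → (90.987,46.509) → (92.569,38.557) → (97.073,31.816) → (103.814,27.312) → (111.766,25.730) → (119.718,27.312) → (126.459,31.816) → (130.963,38.557) → (132.545,46.509) (closed)

; LightBurn 1.4.05
; GRBL device profile, absolute coords
G21
G90
G00 X112.096 Y158.659
M3 S851
G01 X112.335 Y138.189 F1024
G01 X113.075 Y118.927
G01 X114.318 Y100.873
G01 X116.063 Y84.026
G01 X118.310 Y68.387
G01 X121.060 Y53.955
G01 X124.311 Y40.731
G01 X128.065 Y28.715
G00 X3.254 Y153.049
M3 S851
G01 X26.431 Y153.049 F1024
G01 X26.431 Y108.488
G01 X3.254 Y108.488
G01 X3.254 Y153.049
G00 X125.061 Y154.317
M3 S851
G01 X142.080 Y50.726 F1024
G01 X81.440 Y44.804
G01 X93.628 Y17.017
G01 X57.227 Y17.067
G00 X39.528 Y97.932
M3 S851
G01 X35.935 Y142.189 F1024
G01 X80.192 Y145.782
G01 X83.785 Y101.525
G01 X39.528 Y97.932
G00 X95.807 Y175.819
M3 S851
G01 X148.731 Y175.819 F1024
G01 X148.731 Y111.652
G01 X95.807 Y111.652
G01 X95.807 Y175.819
G00 X177.725 Y101.836
M3 S851
G01 X168.576 Y98.554 F1024
G01 X160.305 Y103.660
G01 X159.141 Y113.310
G01 X165.959 Y120.237
G01 X175.626 Y119.225
G01 X180.862 Y111.036
G01 X177.725 Y101.836
G00 X14.022 Y167.949
M3 S851
G01 X57.190 Y167.949 F1024
G01 X57.190 Y80.836
G01 X14.022 Y80.836
G01 X14.022 Y167.949
G00 X132.545 Y46.509
M3 S851
G01 X130.963 Y54.461 F1024
G01 X126.459 Y61.202
G01 X119.718 Y65.706
G01 X111.766 Y67.288
G01 X103.814 Y65.706
G01 X97.073 Y61.202
G01 X92.569 Y54.461
G01 X90.987 Y46.509
G01 X92.569 Y38.557
G01 X97.073 Y31.816
G01 X103.814 Y27.312
G01 X111.766 Y25.730
G01 X119.718 Y27.312
G01 X126.459 Y31.816
G01 X130.963 Y38.557
G01 X132.545 Y46.509
M5
G00 X0.000 Y0.000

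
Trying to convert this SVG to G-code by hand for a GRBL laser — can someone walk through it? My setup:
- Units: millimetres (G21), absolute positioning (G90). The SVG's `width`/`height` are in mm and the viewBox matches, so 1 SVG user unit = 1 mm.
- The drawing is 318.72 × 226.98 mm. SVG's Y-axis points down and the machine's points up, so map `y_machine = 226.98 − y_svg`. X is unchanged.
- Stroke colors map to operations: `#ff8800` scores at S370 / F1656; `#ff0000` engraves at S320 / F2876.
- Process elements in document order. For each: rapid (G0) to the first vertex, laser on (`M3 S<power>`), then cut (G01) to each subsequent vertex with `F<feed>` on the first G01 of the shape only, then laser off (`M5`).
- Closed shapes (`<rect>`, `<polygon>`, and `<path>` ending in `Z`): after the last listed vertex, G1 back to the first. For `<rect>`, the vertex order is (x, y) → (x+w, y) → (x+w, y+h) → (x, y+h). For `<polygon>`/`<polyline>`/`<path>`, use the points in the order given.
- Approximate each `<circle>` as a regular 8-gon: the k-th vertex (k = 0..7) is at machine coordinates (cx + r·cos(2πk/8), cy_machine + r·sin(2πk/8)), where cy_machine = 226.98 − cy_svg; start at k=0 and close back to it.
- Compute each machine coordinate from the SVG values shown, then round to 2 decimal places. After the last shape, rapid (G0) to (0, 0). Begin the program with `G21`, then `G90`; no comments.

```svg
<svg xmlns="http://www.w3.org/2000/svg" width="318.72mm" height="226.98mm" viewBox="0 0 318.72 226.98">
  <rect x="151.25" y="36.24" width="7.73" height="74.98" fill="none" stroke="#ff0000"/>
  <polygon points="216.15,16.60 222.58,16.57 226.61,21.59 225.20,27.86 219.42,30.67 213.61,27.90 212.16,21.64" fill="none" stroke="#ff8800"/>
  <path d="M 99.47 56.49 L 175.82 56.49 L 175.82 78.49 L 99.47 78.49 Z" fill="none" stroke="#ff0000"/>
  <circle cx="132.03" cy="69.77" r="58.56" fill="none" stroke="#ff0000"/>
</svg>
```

G21
G90
G0 X151.25 Y190.74
M3 S320
G01 X158.98 Y190.74 F2876
G01 X158.98 Y115.76
G01 X151.25 Y115.76
G01 X151.25 Y190.74
M5
G0 X216.15 Y210.38
M3 S370
G01 X222.58 Y210.41 F1656
G01 X226.61 Y205.39
G01 X225.20 Y199.12
G01 X219.42 Y196.31
G01 X213.61 Y199.08
G01 X212.16 Y205.34
G01 X216.15 Y210.38
M5
G0 X99.47 Y170.49
M3 S320
G01 X175.82 Y170.49 F2876
G01 X175.82 Y148.49
G01 X99.47 Y148.49
G01 X99.47 Y170.49
M5
G0 X190.59 Y157.21
M3 S320
G01 X173.44 Y198.62 F2876
G01 X132.03 Y215.77
G01 X90.62 Y198.62
G01 X73.47 Y157.21
G01 X90.62 Y115.80
G01 X132.03 Y98.65
G01 X173.44 Y115.80
G01 X190.59 Y157.21
M5
G0 X0.00 Y0.00

1 u = 1 mm; y_m = 226.98 − y.

[1] `<rect>` rectangle, #ff0000→engrave S320 F2876: (151.25,190.74) → (158.98,190.74) → (158.98,115.76) → (151.25,115.76) → (151.25,190.74) (closed)

[2] `<polygon>` regular polygon, #ff8800→score S370 F1656: (216.15,210.38) → (222.58,210.41) → (226.61,205.39) → (225.20,199.12) → (219.42,196.31) → (213.61,199.08) → (212.16,205.34) → (216.15,210.38) (closed)

[3] `<path>` rectangle, #ff0000→engrave S320 F2876: (99.47,170.49) → (175.82,170.49) → (175.82,148.49) → (99.47,148.49) → (99.47,170.49) (closed)

[4] `<circle>` circle, #ff0000→engrave S320 F2876: (190.59,157.21) → (173.44,198.62) → (132.03,215.77) → (90.62,198.62) → (73.47,157.21) → (90.62,115.80) → (132.03,98.65) → (173.44,115.80) → (190.59,157.21) (closed)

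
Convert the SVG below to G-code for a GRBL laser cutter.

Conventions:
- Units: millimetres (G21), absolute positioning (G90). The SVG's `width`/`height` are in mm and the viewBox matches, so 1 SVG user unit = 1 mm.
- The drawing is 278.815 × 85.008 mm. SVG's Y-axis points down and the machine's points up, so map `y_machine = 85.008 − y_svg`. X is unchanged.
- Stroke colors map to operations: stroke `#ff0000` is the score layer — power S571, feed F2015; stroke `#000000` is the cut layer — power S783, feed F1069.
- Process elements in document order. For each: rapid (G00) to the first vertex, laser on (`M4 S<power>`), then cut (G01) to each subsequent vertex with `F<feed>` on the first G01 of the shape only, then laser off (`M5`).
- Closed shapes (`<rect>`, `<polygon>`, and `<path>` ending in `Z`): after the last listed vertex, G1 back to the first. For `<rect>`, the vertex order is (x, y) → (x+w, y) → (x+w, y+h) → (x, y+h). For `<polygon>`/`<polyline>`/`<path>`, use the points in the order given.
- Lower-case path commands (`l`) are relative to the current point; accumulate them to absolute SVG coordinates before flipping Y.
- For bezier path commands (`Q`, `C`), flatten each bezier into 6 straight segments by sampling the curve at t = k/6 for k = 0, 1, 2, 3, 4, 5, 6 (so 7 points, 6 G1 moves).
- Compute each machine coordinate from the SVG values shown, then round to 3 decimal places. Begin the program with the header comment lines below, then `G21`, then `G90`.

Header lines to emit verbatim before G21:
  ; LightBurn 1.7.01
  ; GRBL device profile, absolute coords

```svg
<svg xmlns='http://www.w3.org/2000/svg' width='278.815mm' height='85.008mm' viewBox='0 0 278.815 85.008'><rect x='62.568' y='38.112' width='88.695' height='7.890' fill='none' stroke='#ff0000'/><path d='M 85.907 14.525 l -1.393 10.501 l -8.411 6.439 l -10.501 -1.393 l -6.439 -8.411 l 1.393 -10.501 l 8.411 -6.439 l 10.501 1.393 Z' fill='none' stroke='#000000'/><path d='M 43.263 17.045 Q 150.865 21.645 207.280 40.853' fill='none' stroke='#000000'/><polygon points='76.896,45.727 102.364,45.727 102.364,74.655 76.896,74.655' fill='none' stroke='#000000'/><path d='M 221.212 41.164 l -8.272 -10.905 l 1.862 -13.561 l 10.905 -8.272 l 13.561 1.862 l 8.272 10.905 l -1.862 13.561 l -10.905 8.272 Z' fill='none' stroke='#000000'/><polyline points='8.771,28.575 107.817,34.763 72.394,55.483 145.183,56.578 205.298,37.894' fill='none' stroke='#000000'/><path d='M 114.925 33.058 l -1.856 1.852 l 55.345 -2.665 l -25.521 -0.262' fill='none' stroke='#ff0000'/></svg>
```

; LightBurn 1.7.01
; GRBL device profile, absolute coords
G21
G90
G00 X62.568 Y46.896
M4 S571
G01 X151.263 Y46.896 F2015
G01 X151.263 Y39.006
G01 X62.568 Y39.006
G01 X62.568 Y46.896
M5
G00 X85.907 Y70.483
M4 S783
G01 X84.514 Y59.982 F1069
G01 X76.103 Y53.543
G01 X65.602 Y54.936
G01 X59.163 Y63.347
G01 X60.556 Y73.848
G01 X68.967 Y80.287
G01 X79.468 Y78.894
G01 X85.907 Y70.483
M5
G00 X43.263 Y67.963
M4 S783
G01 X77.708 Y66.024 F1069
G01 X109.310 Y63.273
G01 X138.068 Y59.711
G01 X163.983 Y55.337
G01 X187.053 Y50.152
G01 X207.280 Y44.155
M5
G00 X76.896 Y39.281
M4 S783
G01 X102.364 Y39.281 F1069
G01 X102.364 Y10.353
G01 X76.896 Y10.353
G01 X76.896 Y39.281
M5
G00 X221.212 Y43.844
M4 S783
G01 X212.940 Y54.749 F1069
G01 X214.802 Y68.310
G01 X225.707 Y76.582
G01 X239.268 Y74.720
G01 X247.540 Y63.815
G01 X245.678 Y50.254
G01 X234.773 Y41.982
G01 X221.212 Y43.844
M5
G00 X8.771 Y56.433
M4 S783
G01 X107.817 Y50.245 F1069
G01 X72.394 Y29.525
G01 X145.183 Y28.430
G01 X205.298 Y47.114
M5
G00 X114.925 Y51.950
M4 S571
G01 X113.069 Y50.098 F2015
G01 X168.414 Y52.763
G01 X142.893 Y53.025
M5

viewBox `0 0 278.815 85.008` with mm width/height → 1 unit = 1 mm. Flip: y_m = 85.008 − y_svg.

**Shape 1** — `<rect>` rectangle, stroke `#ff0000` → score (S571, F2015). Machine vertices: (62.568,46.896) → (151.263,46.896) → (151.263,39.006) → (62.568,39.006) → (62.568,46.896). Closed: final G1 returns to the first vertex.

**Shape 2** — `<path>` regular polygon, stroke `#000000` → cut (S783, F1069). Machine vertices: (85.907,70.483) → (84.514,59.982) → (76.103,53.543) → (65.602,54.936) → (59.163,63.347) → (60.556,73.848) → (68.967,80.287) → (79.468,78.894) → (85.907,70.483). Closed: final G1 returns to the first vertex.

**Shape 3** — `<path>` quadratic bezier, stroke `#000000` → cut (S783, F1069). Control points (SVG): P0=(43.263,17.045), P1=(150.865,21.645), P2=(207.280,40.853); sampled at t=k/6. Machine vertices: (43.263,67.963) → (77.708,66.024) → (109.310,63.273) → (138.068,59.711) → (163.983,55.337) → (187.053,50.152) → (207.280,44.155). Open path.

**Shape 4** — `<polygon>` rectangle, stroke `#000000` → cut (S783, F1069). Machine vertices: (76.896,39.281) → (102.364,39.281) → (102.364,10.353) → (76.896,10.353) → (76.896,39.281). Closed: final G1 returns to the first vertex.

**Shape 5** — `<path>` regular polygon, stroke `#000000` → cut (S783, F1069). Machine vertices: (221.212,43.844) → (212.940,54.749) → (214.802,68.310) → (225.707,76.582) → (239.268,74.720) → (247.540,63.815) → (245.678,50.254) → (234.773,41.982) → (221.212,43.844). Closed: final G1 returns to the first vertex.

**Shape 6** — `<polyline>` open polyline, stroke `#000000` → cut (S783, F1069). Machine vertices: (8.771,56.433) → (107.817,50.245) → (72.394,29.525) → (145.183,28.430) → (205.298,47.114). Open path.

**Shape 7** — `<path>` open polyline, stroke `#ff0000` → score (S571, F2015). Machine vertices: (114.925,51.950) → (113.069,50.098) → (168.414,52.763) → (142.893,53.025). Open path.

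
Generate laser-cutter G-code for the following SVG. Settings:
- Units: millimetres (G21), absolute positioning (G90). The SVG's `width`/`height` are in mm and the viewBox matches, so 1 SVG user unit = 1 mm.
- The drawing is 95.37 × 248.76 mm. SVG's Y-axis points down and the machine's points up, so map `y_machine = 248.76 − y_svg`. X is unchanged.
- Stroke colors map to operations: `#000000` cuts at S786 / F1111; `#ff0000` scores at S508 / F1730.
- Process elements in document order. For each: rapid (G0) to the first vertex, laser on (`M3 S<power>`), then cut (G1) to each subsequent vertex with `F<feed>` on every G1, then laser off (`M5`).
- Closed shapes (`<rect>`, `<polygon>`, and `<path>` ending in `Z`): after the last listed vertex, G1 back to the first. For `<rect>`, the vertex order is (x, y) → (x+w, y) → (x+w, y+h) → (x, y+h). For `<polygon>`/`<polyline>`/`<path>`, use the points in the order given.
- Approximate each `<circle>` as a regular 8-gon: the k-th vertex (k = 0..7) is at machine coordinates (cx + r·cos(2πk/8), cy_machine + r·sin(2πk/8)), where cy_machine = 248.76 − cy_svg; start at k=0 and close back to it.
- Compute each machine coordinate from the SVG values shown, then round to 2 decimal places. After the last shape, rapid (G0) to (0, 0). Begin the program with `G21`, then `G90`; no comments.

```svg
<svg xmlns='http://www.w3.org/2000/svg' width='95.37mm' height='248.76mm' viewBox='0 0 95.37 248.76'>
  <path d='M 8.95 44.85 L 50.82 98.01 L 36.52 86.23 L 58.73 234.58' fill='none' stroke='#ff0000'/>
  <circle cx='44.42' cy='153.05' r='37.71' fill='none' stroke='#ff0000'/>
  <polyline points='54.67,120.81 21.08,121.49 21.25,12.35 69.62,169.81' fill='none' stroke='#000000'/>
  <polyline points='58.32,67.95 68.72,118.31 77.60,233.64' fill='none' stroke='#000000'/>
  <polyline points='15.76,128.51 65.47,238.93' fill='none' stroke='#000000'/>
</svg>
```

viewBox `0 0 95.37 248.76` with mm width/height → 1 unit = 1 mm. Flip: y_m = 248.76 − y_svg.

**Shape 1** — `<path>` open polyline, stroke `#ff0000` → score (S508, F1730). Machine vertices: (8.95,203.91) → (50.82,150.75) → (36.52,162.53) → (58.73,14.18). Open path.

**Shape 2** — `<circle>` circle, stroke `#ff0000` → score (S508, F1730). Machine vertices: (82.13,95.71) → (71.08,122.37) → (44.42,133.42) → (17.76,122.37) → (6.71,95.71) → (17.76,69.05) → (44.42,58.00) → (71.08,69.05) → (82.13,95.71). Closed: final G1 returns to the first vertex.

**Shape 3** — `<polyline>` open polyline, stroke `#000000` → cut (S786, F1111). Machine vertices: (54.67,127.95) → (21.08,127.27) → (21.25,236.41) → (69.62,78.95). Open path.

**Shape 4** — `<polyline>` open polyline, stroke `#000000` → cut (S786, F1111). Machine vertices: (58.32,180.81) → (68.72,130.45) → (77.60,15.12). Open path.

**Shape 5** — `<polyline>` line segment, stroke `#000000` → cut (S786, F1111). Machine vertices: (15.76,120.25) → (65.47,9.83). Open path.

G21
G90
G0 X8.95 Y203.91
M3 S508
G1 X50.82 Y150.75 F1730
G1 X36.52 Y162.53 F1730
G1 X58.73 Y14.18 F1730
M5
G0 X82.13 Y95.71
M3 S508
G1 X71.08 Y122.37 F1730
G1 X44.42 Y133.42 F1730
G1 X17.76 Y122.37 F1730
G1 X6.71 Y95.71 F1730
G1 X17.76 Y69.05 F1730
G1 X44.42 Y58.00 F1730
G1 X71.08 Y69.05 F1730
G1 X82.13 Y95.71 F1730
M5
G0 X54.67 Y127.95
M3 S786
G1 X21.08 Y127.27 F1111
G1 X21.25 Y236.41 F1111
G1 X69.62 Y78.95 F1111
M5
G0 X58.32 Y180.81
M3 S786
G1 X68.72 Y130.45 F1111
G1 X77.60 Y15.12 F1111
M5
G0 X15.76 Y120.25
M3 S786
G1 X65.47 Y9.83 F1111
M5
G0 X0.00 Y0.00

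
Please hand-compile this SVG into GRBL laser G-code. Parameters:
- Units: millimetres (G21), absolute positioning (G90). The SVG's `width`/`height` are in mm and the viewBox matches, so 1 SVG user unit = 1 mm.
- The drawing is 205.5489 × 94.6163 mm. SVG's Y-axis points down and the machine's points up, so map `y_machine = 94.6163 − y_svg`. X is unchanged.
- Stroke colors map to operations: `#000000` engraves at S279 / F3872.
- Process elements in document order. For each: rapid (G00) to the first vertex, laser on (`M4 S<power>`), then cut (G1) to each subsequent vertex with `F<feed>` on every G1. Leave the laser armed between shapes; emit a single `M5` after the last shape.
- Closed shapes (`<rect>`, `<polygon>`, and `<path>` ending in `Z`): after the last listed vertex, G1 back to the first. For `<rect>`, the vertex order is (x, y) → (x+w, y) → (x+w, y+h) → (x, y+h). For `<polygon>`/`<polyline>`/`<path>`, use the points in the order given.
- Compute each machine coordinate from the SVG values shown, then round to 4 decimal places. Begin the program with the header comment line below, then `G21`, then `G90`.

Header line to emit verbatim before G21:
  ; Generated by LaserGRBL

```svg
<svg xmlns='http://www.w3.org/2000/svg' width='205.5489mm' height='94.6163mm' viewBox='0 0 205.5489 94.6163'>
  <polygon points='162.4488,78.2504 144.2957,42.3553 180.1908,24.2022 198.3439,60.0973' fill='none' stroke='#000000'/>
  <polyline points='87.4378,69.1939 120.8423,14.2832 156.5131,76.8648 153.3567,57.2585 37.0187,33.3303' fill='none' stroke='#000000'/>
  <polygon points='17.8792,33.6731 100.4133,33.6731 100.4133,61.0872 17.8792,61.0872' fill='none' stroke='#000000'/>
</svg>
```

; Generated by LaserGRBL
G21
G90
G00 X162.4488 Y16.3659
M4 S279
G1 X144.2957 Y52.2610 F3872
G1 X180.1908 Y70.4141 F3872
G1 X198.3439 Y34.5190 F3872
G1 X162.4488 Y16.3659 F3872
G00 X87.4378 Y25.4224
M4 S279
G1 X120.8423 Y80.3331 F3872
G1 X156.5131 Y17.7515 F3872
G1 X153.3567 Y37.3578 F3872
G1 X37.0187 Y61.2860 F3872
G00 X17.8792 Y60.9432
M4 S279
G1 X100.4133 Y60.9432 F3872
G1 X100.4133 Y33.5291 F3872
G1 X17.8792 Y33.5291 F3872
G1 X17.8792 Y60.9432 F3872
M5

viewBox `0 0 205.5489 94.6163` with mm width/height → 1 unit = 1 mm. Flip: y_m = 94.6163 − y_svg.

**Shape 1** — `<polygon>` regular polygon, stroke `#000000` → engrave (S279, F3872). Machine vertices: (162.4488,16.3659) → (144.2957,52.2610) → (180.1908,70.4141) → (198.3439,34.5190) → (162.4488,16.3659). Closed: final G1 returns to the first vertex.

**Shape 2** — `<polyline>` open polyline, stroke `#000000` → engrave (S279, F3872). Machine vertices: (87.4378,25.4224) → (120.8423,80.3331) → (156.5131,17.7515) → (153.3567,37.3578) → (37.0187,61.2860). Open path.

**Shape 3** — `<polygon>` rectangle, stroke `#000000` → engrave (S279, F3872). Machine vertices: (17.8792,60.9432) → (100.4133,60.9432) → (100.4133,33.5291) → (17.8792,33.5291) → (17.8792,60.9432). Closed: final G1 returns to the first vertex.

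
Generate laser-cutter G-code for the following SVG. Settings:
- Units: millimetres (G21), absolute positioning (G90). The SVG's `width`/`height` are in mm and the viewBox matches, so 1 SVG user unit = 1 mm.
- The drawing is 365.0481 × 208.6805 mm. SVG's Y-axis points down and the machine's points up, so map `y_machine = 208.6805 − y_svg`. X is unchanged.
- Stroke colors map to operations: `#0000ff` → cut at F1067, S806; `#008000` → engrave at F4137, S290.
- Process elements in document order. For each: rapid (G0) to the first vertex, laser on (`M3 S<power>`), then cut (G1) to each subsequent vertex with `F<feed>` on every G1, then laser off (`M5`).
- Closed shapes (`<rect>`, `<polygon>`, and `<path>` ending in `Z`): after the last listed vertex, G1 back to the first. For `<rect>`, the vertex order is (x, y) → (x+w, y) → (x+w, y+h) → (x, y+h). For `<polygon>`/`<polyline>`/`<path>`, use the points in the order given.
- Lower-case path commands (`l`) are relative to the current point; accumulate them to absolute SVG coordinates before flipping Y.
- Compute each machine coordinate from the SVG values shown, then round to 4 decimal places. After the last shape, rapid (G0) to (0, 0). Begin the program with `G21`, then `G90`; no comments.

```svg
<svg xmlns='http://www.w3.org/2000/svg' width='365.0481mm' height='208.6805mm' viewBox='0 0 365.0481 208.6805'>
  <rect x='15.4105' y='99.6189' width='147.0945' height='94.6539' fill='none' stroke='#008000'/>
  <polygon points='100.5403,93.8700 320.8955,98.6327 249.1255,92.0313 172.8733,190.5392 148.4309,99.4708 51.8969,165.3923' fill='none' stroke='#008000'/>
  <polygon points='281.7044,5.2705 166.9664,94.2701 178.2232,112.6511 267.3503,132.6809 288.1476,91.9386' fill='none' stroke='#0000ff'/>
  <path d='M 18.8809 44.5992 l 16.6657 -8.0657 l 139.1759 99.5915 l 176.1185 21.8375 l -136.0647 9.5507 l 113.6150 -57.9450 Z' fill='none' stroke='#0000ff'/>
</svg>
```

G21
G90
G0 X15.4105 Y109.0616
M3 S290
G1 X162.5050 Y109.0616 F4137
G1 X162.5050 Y14.4077 F4137
G1 X15.4105 Y14.4077 F4137
G1 X15.4105 Y109.0616 F4137
M5
G0 X100.5403 Y114.8105
M3 S290
G1 X320.8955 Y110.0478 F4137
G1 X249.1255 Y116.6492 F4137
G1 X172.8733 Y18.1413 F4137
G1 X148.4309 Y109.2097 F4137
G1 X51.8969 Y43.2882 F4137
G1 X100.5403 Y114.8105 F4137
M5
G0 X281.7044 Y203.4100
M3 S806
G1 X166.9664 Y114.4104 F1067
G1 X178.2232 Y96.0294 F1067
G1 X267.3503 Y75.9996 F1067
G1 X288.1476 Y116.7419 F1067
G1 X281.7044 Y203.4100 F1067
M5
G0 X18.8809 Y164.0813
M3 S806
G1 X35.5466 Y172.1470 F1067
G1 X174.7225 Y72.5555 F1067
G1 X350.8410 Y50.7180 F1067
G1 X214.7763 Y41.1673 F1067
G1 X328.3913 Y99.1123 F1067
G1 X18.8809 Y164.0813 F1067
M5
G0 X0.0000 Y0.0000

viewBox `0 0 365.0481 208.6805` with mm width/height → 1 unit = 1 mm. Flip: y_m = 208.6805 − y_svg.

**Shape 1** — `<rect>` rectangle, stroke `#008000` → engrave (S290, F4137). Machine vertices: (15.4105,109.0616) → (162.5050,109.0616) → (162.5050,14.4077) → (15.4105,14.4077) → (15.4105,109.0616). Closed: final G1 returns to the first vertex.

**Shape 2** — `<polygon>` closed polygon, stroke `#008000` → engrave (S290, F4137). Machine vertices: (100.5403,114.8105) → (320.8955,110.0478) → (249.1255,116.6492) → (172.8733,18.1413) → (148.4309,109.2097) → (51.8969,43.2882) → (100.5403,114.8105). Closed: final G1 returns to the first vertex.

**Shape 3** — `<polygon>` closed polygon, stroke `#0000ff` → cut (S806, F1067). Machine vertices: (281.7044,203.4100) → (166.9664,114.4104) → (178.2232,96.0294) → (267.3503,75.9996) → (288.1476,116.7419) → (281.7044,203.4100). Closed: final G1 returns to the first vertex.

**Shape 4** — `<path>` closed polygon, stroke `#0000ff` → cut (S806, F1067). Machine vertices: (18.8809,164.0813) → (35.5466,172.1470) → (174.7225,72.5555) → (350.8410,50.7180) → (214.7763,41.1673) → (328.3913,99.1123) → (18.8809,164.0813). Closed: final G1 returns to the first vertex.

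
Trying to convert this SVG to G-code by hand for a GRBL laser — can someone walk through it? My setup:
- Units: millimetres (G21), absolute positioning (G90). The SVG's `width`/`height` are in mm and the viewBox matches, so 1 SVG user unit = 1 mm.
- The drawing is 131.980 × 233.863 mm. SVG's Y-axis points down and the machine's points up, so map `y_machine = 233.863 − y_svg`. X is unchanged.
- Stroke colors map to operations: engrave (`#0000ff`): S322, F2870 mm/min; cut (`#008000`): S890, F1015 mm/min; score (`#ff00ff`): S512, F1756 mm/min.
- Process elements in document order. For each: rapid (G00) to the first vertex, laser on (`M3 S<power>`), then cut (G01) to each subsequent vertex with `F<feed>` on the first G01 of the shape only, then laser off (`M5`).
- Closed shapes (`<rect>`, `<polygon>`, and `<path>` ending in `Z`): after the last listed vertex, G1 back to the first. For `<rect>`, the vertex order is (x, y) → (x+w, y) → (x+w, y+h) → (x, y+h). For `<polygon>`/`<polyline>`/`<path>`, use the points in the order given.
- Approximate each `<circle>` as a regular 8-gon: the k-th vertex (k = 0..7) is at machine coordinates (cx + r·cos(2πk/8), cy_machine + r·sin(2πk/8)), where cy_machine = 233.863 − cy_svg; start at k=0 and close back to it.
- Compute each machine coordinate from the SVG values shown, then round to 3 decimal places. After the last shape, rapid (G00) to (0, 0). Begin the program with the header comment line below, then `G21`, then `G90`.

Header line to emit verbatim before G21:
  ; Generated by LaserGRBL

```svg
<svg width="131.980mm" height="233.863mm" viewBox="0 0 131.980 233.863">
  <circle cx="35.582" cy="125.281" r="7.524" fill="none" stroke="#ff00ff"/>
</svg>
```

1 u = 1 mm; y_m = 233.863 − y.

[1] `<circle>` circle, #ff00ff→score S512 F1756: (43.106,108.582) → (40.902,113.902) → (35.582,116.106) → (30.262,113.902) → (28.058,108.582) → (30.262,103.262) → (35.582,101.058) → (40.902,103.262) → (43.106,108.582) (closed)

; Generated by LaserGRBL
G21
G90
G00 X43.106 Y108.582
M3 S512
G01 X40.902 Y113.902 F1756
G01 X35.582 Y116.106
G01 X30.262 Y113.902
G01 X28.058 Y108.582
G01 X30.262 Y103.262
G01 X35.582 Y101.058
G01 X40.902 Y103.262
G01 X43.106 Y108.582
M5
G00 X0.000 Y0.000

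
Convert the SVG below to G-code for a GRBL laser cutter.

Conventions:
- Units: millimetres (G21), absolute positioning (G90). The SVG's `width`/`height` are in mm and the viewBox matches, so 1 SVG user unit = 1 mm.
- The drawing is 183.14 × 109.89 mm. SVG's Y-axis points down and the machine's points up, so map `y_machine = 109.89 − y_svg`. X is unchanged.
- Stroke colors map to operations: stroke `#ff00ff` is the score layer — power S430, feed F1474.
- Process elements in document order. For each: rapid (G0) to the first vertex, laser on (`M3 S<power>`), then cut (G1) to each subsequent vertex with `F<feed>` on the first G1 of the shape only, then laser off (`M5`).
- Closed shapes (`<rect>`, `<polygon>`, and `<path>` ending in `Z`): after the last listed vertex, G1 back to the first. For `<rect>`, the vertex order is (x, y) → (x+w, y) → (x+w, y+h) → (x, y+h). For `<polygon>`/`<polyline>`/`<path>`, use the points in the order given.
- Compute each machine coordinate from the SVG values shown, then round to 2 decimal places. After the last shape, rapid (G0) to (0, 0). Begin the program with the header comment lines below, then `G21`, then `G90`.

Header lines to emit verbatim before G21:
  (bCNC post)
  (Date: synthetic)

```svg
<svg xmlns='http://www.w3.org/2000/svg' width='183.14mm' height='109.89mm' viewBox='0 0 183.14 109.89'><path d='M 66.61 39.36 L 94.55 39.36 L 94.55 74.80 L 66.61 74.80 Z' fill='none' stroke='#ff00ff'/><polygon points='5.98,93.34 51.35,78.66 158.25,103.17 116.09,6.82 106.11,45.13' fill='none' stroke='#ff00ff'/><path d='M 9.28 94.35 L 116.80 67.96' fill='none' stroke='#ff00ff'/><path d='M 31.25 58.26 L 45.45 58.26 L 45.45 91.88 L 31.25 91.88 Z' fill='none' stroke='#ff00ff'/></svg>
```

Since the viewBox matches the mm dimensions, user units are millimetres directly. The only transform is the Y-flip y_m = 109.89 − y_svg.

Shape 1 is a rectangle drawn with `<path>`. Its stroke #ff00ff means score at S430, F1474. After flipping Y the toolpath is (66.61,70.53) → (94.55,70.53) → (94.55,35.09) → (66.61,35.09) → (66.61,70.53), returning to the start.

Shape 2 is a closed polygon drawn with `<polygon>`. Its stroke #ff00ff means score at S430, F1474. After flipping Y the toolpath is (5.98,16.55) → (51.35,31.23) → (158.25,6.72) → (116.09,103.07) → (106.11,64.76) → (5.98,16.55), returning to the start.

Shape 3 is a line segment drawn with `<path>`. Its stroke #ff00ff means score at S430, F1474. After flipping Y the toolpath is (9.28,15.54) → (116.80,41.93).

Shape 4 is a rectangle drawn with `<path>`. Its stroke #ff00ff means score at S430, F1474. After flipping Y the toolpath is (31.25,51.63) → (45.45,51.63) → (45.45,18.01) → (31.25,18.01) → (31.25,51.63), returning to the start.

(bCNC post)
(Date: synthetic)
G21
G90
G0 X66.61 Y70.53
M3 S430
G1 X94.55 Y70.53 F1474
G1 X94.55 Y35.09
G1 X66.61 Y35.09
G1 X66.61 Y70.53
M5
G0 X5.98 Y16.55
M3 S430
G1 X51.35 Y31.23 F1474
G1 X158.25 Y6.72
G1 X116.09 Y103.07
G1 X106.11 Y64.76
G1 X5.98 Y16.55
M5
G0 X9.28 Y15.54
M3 S430
G1 X116.80 Y41.93 F1474
M5
G0 X31.25 Y51.63
M3 S430
G1 X45.45 Y51.63 F1474
G1 X45.45 Y18.01
G1 X31.25 Y18.01
G1 X31.25 Y51.63
M5
G0 X0.00 Y0.00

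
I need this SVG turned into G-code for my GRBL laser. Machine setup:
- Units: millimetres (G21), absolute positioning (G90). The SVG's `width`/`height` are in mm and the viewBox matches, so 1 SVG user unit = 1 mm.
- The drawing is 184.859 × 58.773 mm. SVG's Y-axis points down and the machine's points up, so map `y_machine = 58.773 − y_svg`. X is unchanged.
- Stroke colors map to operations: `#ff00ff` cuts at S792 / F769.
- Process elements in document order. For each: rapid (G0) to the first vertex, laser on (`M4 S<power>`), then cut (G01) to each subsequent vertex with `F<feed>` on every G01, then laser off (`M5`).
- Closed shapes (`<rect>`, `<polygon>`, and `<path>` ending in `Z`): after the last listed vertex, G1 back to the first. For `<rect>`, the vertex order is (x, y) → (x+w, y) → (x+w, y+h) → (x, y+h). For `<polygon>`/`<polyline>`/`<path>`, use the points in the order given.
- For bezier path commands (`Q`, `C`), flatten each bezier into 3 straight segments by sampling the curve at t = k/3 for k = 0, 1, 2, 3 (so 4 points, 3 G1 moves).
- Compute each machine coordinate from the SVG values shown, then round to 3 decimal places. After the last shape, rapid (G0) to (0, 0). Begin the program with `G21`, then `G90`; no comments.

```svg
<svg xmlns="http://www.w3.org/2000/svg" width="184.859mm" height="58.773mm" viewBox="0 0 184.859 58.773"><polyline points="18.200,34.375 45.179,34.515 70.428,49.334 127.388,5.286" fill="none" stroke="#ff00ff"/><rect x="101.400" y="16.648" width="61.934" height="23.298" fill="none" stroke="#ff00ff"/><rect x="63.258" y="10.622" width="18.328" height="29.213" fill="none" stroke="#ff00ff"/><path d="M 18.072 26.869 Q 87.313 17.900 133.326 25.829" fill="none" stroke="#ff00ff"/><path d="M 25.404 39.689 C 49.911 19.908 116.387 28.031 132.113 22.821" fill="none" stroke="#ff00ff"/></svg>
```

1 u = 1 mm; y_m = 58.773 − y.

[1] `<polyline>` open polyline, #ff00ff→cut S792 F769: (18.200,24.398) → (45.179,24.258) → (70.428,9.439) → (127.388,53.487)

[2] `<rect>` rectangle, #ff00ff→cut S792 F769: (101.400,42.125) → (163.334,42.125) → (163.334,18.827) → (101.400,18.827) → (101.400,42.125) (closed)

[3] `<rect>` rectangle, #ff00ff→cut S792 F769: (63.258,48.151) → (81.586,48.151) → (81.586,18.938) → (63.258,18.938) → (63.258,48.151) (closed)

[4] `<path>` quadratic bezier, #ff00ff→cut S792 F769: (18.072,31.904) → (61.652,36.006) → (100.070,36.352) → (133.326,32.944)

[5] `<path>` cubic bezier, #ff00ff→cut S792 F769: (25.404,19.084) → (60.467,31.091) → (102.904,33.659) → (132.113,35.952)

G21
G90
G0 X18.200 Y24.398
M4 S792
G01 X45.179 Y24.258 F769
G01 X70.428 Y9.439 F769
G01 X127.388 Y53.487 F769
M5
G0 X101.400 Y42.125
M4 S792
G01 X163.334 Y42.125 F769
G01 X163.334 Y18.827 F769
G01 X101.400 Y18.827 F769
G01 X101.400 Y42.125 F769
M5
G0 X63.258 Y48.151
M4 S792
G01 X81.586 Y48.151 F769
G01 X81.586 Y18.938 F769
G01 X63.258 Y18.938 F769
G01 X63.258 Y48.151 F769
M5
G0 X18.072 Y31.904
M4 S792
G01 X61.652 Y36.006 F769
G01 X100.070 Y36.352 F769
G01 X133.326 Y32.944 F769
M5
G0 X25.404 Y19.084
M4 S792
G01 X60.467 Y31.091 F769
G01 X102.904 Y33.659 F769
G01 X132.113 Y35.952 F769
M5
G0 X0.000 Y0.000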